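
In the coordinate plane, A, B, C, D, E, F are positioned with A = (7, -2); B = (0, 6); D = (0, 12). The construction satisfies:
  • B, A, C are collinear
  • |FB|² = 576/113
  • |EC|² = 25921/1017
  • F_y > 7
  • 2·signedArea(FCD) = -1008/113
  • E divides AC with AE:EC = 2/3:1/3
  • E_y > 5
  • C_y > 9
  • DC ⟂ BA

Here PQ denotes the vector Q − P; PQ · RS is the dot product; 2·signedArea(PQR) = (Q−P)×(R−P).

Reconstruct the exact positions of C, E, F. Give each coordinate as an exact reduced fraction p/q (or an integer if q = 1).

C = (-336/113, 1062/113)
E = (119/339, 1898/339)
F = (-168/113, 870/113)

1. C_x = -336/113  [B, A, C are collinear ∩ DC ⟂ BA]
2. C_y = 1062/113  [B, A, C are collinear ∩ DC ⟂ BA]
   → C = (-336/113, 1062/113)
3. E_x = 119/339  [E divides AC with AE:EC = 2/3:1/3]
4. E_y = 1898/339  [E divides AC with AE:EC = 2/3:1/3]
   → E = (119/339, 1898/339)
5. F_x = -168/113  [line -294/113·x + 336/113·y + -3024/113 = 0 ∩ |FB|² = 576/113]
6. F_y = 870/113  [line -294/113·x + 336/113·y + -3024/113 = 0 ∩ |FB|² = 576/113]
   → F = (-168/113, 870/113)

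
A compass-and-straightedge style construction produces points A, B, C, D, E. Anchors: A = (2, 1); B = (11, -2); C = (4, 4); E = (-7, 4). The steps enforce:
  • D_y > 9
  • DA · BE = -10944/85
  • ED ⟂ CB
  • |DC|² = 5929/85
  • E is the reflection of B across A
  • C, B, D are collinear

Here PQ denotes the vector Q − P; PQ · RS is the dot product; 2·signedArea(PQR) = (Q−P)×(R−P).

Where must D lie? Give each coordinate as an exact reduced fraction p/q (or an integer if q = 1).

D = (-199/85, 802/85)

1. D_x = -199/85  [C, B, D are collinear ∩ ED ⟂ CB]
2. D_y = 802/85  [C, B, D are collinear ∩ ED ⟂ CB]
   → D = (-199/85, 802/85)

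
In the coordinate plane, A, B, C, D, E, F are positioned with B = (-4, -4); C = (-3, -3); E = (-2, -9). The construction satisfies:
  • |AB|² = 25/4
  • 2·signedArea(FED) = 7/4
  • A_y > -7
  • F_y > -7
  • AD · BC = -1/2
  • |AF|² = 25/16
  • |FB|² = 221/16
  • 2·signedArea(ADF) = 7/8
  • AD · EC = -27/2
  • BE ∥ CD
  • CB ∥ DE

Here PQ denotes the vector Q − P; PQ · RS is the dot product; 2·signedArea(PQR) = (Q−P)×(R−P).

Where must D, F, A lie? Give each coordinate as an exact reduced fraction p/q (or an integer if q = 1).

1. D_x = -1  [CB ∥ DE ∩ BE ∥ CD]
2. D_y = -8  [CB ∥ DE ∩ BE ∥ CD]
   → D = (-1, -8)
3. A_x = -5/2  [AD · BC = -1/2 ∩ AD · EC = -27/2]
4. A_y = -6  [AD · BC = -1/2 ∩ AD · EC = -27/2]
   → A = (-5/2, -6)
5. F_x = -3/2  [2·signedArea(FED) = 7/4 ∩ 2·signedArea(ADF) = 7/8]
6. F_y = -27/4  [2·signedArea(FED) = 7/4 ∩ 2·signedArea(ADF) = 7/8]
   → F = (-3/2, -27/4)

A = (-5/2, -6)
D = (-1, -8)
F = (-3/2, -27/4)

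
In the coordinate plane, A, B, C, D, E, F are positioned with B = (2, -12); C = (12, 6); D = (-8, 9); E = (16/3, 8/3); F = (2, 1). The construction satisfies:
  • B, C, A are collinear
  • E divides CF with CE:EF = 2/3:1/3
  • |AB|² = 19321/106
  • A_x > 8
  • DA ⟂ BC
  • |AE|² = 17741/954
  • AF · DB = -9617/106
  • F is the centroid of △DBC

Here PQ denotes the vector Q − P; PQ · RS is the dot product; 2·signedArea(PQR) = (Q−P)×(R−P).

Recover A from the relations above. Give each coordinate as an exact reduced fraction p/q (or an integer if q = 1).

A = (907/106, -21/106)

1. A_x = 907/106  [B, C, A are collinear ∩ DA ⟂ BC]
2. A_y = -21/106  [B, C, A are collinear ∩ DA ⟂ BC]
   → A = (907/106, -21/106)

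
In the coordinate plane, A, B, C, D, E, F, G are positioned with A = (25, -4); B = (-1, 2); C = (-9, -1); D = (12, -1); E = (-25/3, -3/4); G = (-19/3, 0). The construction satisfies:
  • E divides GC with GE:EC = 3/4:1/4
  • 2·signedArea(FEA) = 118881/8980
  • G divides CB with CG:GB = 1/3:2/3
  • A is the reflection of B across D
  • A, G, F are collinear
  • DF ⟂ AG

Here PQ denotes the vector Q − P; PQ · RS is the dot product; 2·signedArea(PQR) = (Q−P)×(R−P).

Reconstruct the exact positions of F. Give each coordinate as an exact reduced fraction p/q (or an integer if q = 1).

F = (26562/2245, -5206/2245)

1. F_x = 26562/2245  [A, G, F are collinear ∩ DF ⟂ AG]
2. F_y = -5206/2245  [A, G, F are collinear ∩ DF ⟂ AG]
   → F = (26562/2245, -5206/2245)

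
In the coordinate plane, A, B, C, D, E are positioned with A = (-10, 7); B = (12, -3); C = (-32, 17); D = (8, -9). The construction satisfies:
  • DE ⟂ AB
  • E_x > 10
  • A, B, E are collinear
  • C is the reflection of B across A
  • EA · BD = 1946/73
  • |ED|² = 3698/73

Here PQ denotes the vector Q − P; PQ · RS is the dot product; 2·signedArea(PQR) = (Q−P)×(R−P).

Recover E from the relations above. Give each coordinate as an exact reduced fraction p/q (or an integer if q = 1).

1. E_x = 799/73  [A, B, E are collinear ∩ DE ⟂ AB]
2. E_y = -184/73  [A, B, E are collinear ∩ DE ⟂ AB]
   → E = (799/73, -184/73)

E = (799/73, -184/73)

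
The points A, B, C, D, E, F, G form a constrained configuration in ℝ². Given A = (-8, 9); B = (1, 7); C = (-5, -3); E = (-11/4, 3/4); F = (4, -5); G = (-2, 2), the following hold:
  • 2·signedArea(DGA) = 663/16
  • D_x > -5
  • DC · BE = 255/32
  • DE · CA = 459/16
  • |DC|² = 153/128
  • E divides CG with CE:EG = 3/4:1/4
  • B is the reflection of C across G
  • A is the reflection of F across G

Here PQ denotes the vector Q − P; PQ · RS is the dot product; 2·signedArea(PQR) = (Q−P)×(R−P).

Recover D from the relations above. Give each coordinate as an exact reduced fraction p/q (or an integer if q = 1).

1. D_x = -71/16  [DC · BE = 255/32 ∩ 2·signedArea(DGA) = 663/16]
2. D_y = -33/16  [DC · BE = 255/32 ∩ 2·signedArea(DGA) = 663/16]
   → D = (-71/16, -33/16)

D = (-71/16, -33/16)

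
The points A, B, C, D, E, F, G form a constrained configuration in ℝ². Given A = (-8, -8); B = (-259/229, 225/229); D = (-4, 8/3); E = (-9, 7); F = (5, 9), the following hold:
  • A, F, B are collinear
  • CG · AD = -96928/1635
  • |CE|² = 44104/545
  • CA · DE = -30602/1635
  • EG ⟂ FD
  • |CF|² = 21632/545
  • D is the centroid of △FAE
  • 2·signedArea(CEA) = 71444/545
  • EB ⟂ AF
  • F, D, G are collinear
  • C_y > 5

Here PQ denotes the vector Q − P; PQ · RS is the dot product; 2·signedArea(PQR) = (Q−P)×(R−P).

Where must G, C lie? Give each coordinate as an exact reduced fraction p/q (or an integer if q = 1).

1. G_x = -2891/545  [F, D, G are collinear ∩ EG ⟂ FD]
2. G_y = 953/545  [F, D, G are collinear ∩ EG ⟂ FD]
   → G = (-2891/545, 953/545)
3. C_x = -83/545  [CA · DE = -30602/1635 ∩ 2·signedArea(CEA) = 71444/545]
4. C_y = 2929/545  [CA · DE = -30602/1635 ∩ 2·signedArea(CEA) = 71444/545]
   → C = (-83/545, 2929/545)

C = (-83/545, 2929/545)
G = (-2891/545, 953/545)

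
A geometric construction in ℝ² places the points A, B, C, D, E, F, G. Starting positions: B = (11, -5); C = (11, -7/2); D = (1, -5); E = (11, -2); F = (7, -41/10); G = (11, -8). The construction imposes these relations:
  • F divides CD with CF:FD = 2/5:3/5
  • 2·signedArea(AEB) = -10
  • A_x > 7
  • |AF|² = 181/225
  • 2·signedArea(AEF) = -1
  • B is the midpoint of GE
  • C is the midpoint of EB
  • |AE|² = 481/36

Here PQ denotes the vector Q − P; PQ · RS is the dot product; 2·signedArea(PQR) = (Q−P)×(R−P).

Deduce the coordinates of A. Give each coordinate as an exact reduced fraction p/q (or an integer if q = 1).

1. A_x = 23/3  [2·signedArea(AEF) = -1 ∩ 2·signedArea(AEB) = -10]
2. A_y = -7/2  [2·signedArea(AEF) = -1 ∩ 2·signedArea(AEB) = -10]
   → A = (23/3, -7/2)

A = (23/3, -7/2)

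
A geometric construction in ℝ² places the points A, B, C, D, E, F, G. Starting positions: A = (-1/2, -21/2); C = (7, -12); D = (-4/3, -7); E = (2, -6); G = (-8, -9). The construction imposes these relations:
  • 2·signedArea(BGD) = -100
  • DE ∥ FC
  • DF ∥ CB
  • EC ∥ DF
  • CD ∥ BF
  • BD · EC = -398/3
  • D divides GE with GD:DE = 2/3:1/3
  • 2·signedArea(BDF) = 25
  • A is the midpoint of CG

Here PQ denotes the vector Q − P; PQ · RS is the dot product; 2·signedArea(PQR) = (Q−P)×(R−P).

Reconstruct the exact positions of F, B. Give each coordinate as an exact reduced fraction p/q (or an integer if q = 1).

B = (12, -18)
F = (11/3, -13)

1. F_x = 11/3  [DE ∥ FC ∩ EC ∥ DF]
2. F_y = -13  [DE ∥ FC ∩ EC ∥ DF]
   → F = (11/3, -13)
3. B_x = 12  [CD ∥ BF ∩ DF ∥ CB]
4. B_y = -18  [CD ∥ BF ∩ DF ∥ CB]
   → B = (12, -18)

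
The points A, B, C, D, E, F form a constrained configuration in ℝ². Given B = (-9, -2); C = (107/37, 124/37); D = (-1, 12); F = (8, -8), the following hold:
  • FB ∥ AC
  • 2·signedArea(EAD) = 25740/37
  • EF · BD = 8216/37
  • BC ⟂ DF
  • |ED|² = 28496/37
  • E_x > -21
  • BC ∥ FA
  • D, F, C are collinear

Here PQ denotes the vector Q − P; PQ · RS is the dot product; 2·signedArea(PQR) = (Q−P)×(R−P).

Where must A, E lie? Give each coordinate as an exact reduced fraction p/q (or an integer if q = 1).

1. A_x = 736/37  [FB ∥ AC ∩ BC ∥ FA]
2. A_y = -98/37  [FB ∥ AC ∩ BC ∥ FA]
   → A = (736/37, -98/37)
3. E_x = -773/37  [EF · BD = 8216/37 ∩ 2·signedArea(EAD) = 25740/37]
4. E_y = -272/37  [EF · BD = 8216/37 ∩ 2·signedArea(EAD) = 25740/37]
   → E = (-773/37, -272/37)

A = (736/37, -98/37)
E = (-773/37, -272/37)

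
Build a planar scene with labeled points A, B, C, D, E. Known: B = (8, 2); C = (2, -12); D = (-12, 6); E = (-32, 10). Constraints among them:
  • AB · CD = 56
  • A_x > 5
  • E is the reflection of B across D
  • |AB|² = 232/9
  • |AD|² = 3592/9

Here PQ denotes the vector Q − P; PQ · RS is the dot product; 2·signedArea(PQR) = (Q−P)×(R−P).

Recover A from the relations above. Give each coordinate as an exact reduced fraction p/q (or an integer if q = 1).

1. A_x = 6  [line 14·x + -18·y + -132 = 0 ∩ |AD|² = 3592/9]
2. A_y = -8/3  [line 14·x + -18·y + -132 = 0 ∩ |AD|² = 3592/9]
   → A = (6, -8/3)

A = (6, -8/3)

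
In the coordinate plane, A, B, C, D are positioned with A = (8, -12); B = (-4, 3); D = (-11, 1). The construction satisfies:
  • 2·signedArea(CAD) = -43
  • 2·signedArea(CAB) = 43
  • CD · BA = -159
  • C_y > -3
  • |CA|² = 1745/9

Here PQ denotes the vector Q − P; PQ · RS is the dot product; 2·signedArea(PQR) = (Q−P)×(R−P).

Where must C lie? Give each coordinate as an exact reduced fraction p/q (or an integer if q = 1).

1. C_x = -7/3  [2·signedArea(CAD) = -43 ∩ CD · BA = -159]
2. C_y = -8/3  [2·signedArea(CAD) = -43 ∩ CD · BA = -159]
   → C = (-7/3, -8/3)

C = (-7/3, -8/3)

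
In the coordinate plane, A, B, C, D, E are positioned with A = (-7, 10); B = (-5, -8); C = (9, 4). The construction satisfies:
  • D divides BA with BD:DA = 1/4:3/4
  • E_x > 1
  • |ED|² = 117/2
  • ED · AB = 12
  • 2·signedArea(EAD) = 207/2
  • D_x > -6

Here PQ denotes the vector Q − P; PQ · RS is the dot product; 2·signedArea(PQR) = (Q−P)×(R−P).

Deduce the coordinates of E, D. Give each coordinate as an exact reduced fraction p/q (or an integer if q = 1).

1. D_x = -11/2  [D divides BA with BD:DA = 1/4:3/4]
2. D_y = -7/2  [D divides BA with BD:DA = 1/4:3/4]
   → D = (-11/2, -7/2)
3. E_x = 2  [ED · AB = 12 ∩ 2·signedArea(EAD) = 207/2]
4. E_y = -2  [ED · AB = 12 ∩ 2·signedArea(EAD) = 207/2]
   → E = (2, -2)

D = (-11/2, -7/2)
E = (2, -2)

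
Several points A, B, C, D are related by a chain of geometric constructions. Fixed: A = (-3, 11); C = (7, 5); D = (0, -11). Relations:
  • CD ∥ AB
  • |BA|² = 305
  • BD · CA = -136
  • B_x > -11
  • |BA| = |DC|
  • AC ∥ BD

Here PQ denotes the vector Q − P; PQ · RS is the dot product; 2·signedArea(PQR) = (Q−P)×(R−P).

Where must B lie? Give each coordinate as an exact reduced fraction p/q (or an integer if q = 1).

1. B_x = -10  [AC ∥ BD ∩ CD ∥ AB]
2. B_y = -5  [AC ∥ BD ∩ CD ∥ AB]
   → B = (-10, -5)

B = (-10, -5)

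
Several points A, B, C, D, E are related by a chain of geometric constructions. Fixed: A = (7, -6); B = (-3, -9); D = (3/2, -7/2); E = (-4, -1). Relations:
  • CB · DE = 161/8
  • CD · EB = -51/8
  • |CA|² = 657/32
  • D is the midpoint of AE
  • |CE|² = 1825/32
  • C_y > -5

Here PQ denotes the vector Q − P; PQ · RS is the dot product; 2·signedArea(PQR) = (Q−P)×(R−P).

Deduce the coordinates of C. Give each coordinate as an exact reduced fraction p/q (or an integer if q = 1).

1. C_x = 23/8  [CD · EB = -51/8 ∩ CB · DE = 161/8]
2. C_y = -33/8  [CD · EB = -51/8 ∩ CB · DE = 161/8]
   → C = (23/8, -33/8)

C = (23/8, -33/8)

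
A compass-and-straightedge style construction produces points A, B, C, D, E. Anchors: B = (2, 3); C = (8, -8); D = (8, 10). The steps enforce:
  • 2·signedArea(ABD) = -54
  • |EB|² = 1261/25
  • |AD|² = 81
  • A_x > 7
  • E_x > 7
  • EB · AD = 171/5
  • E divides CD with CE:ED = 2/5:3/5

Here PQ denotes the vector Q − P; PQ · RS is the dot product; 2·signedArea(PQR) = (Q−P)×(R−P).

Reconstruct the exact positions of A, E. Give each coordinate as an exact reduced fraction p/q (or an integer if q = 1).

1. E_x = 8  [E divides CD with CE:ED = 2/5:3/5]
2. E_y = -4/5  [E divides CD with CE:ED = 2/5:3/5]
   → E = (8, -4/5)
3. A_x = 8  [2·signedArea(ABD) = -54 ∩ EB · AD = 171/5]
4. A_y = 1  [2·signedArea(ABD) = -54 ∩ EB · AD = 171/5]
   → A = (8, 1)

A = (8, 1)
E = (8, -4/5)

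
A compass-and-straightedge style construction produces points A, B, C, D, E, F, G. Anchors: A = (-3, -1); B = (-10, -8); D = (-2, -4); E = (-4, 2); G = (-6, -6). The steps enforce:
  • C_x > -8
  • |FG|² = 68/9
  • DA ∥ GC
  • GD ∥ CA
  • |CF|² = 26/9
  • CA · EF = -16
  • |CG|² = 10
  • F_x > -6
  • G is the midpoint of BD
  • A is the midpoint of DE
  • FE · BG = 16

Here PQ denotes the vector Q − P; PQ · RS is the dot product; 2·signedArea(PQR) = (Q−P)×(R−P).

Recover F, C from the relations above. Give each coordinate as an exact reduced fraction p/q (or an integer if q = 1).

1. C_x = -7  [GD ∥ CA ∩ DA ∥ GC]
2. C_y = -3  [GD ∥ CA ∩ DA ∥ GC]
   → C = (-7, -3)
3. F_x = -16/3  [line -4·x + -2·y + -28 = 0 ∩ |CF|² = 26/9]
4. F_y = -10/3  [line -4·x + -2·y + -28 = 0 ∩ |CF|² = 26/9]
   → F = (-16/3, -10/3)

C = (-7, -3)
F = (-16/3, -10/3)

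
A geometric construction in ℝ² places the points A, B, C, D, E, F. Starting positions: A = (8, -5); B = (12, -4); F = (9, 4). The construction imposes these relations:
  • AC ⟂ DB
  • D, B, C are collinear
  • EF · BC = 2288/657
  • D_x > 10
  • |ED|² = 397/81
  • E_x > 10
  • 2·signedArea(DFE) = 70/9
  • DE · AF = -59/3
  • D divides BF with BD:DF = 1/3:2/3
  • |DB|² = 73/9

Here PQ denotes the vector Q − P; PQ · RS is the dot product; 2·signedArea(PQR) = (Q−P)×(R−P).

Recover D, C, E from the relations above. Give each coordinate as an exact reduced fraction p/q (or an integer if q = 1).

1. D_x = 11  [D divides BF with BD:DF = 1/3:2/3]
2. D_y = -4/3  [D divides BF with BD:DF = 1/3:2/3]
   → D = (11, -4/3)
3. C_x = 864/73  [D, B, C are collinear ∩ AC ⟂ DB]
4. C_y = -260/73  [D, B, C are collinear ∩ AC ⟂ DB]
   → C = (864/73, -260/73)
5. E_x = 31/3  [EF · BC = 2288/657 ∩ DE · AF = -59/3]
6. E_y = -31/9  [EF · BC = 2288/657 ∩ DE · AF = -59/3]
   → E = (31/3, -31/9)

C = (864/73, -260/73)
D = (11, -4/3)
E = (31/3, -31/9)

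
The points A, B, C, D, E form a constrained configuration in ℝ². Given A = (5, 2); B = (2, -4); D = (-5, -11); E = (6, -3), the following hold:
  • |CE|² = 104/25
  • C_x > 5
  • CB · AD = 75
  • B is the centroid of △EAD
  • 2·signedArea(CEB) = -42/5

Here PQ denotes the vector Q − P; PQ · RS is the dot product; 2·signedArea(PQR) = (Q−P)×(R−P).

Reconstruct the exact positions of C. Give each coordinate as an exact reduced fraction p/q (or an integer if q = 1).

1. C_x = 28/5  [CB · AD = 75 ∩ 2·signedArea(CEB) = -42/5]
2. C_y = -1  [CB · AD = 75 ∩ 2·signedArea(CEB) = -42/5]
   → C = (28/5, -1)

C = (28/5, -1)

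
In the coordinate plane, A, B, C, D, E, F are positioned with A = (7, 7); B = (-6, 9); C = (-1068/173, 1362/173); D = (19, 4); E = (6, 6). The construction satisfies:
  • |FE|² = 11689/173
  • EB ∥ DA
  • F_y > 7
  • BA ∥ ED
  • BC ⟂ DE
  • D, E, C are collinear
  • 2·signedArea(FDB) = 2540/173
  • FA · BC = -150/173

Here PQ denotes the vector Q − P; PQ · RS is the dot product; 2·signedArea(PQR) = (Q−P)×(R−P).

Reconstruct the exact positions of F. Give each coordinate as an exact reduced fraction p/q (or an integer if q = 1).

1. F_x = -356/173  [FA · BC = -150/173 ∩ 2·signedArea(FDB) = 2540/173]
2. F_y = 1319/173  [FA · BC = -150/173 ∩ 2·signedArea(FDB) = 2540/173]
   → F = (-356/173, 1319/173)

F = (-356/173, 1319/173)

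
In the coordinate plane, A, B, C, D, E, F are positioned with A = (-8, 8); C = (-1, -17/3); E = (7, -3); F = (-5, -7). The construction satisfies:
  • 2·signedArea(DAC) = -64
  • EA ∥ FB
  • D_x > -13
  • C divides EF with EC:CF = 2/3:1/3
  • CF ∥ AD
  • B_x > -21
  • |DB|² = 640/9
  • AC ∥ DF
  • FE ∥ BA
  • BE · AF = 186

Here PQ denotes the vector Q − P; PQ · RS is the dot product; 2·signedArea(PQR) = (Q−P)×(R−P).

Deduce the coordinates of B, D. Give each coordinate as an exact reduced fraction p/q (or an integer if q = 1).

B = (-20, 4)
D = (-12, 20/3)

1. B_x = -20  [FE ∥ BA ∩ EA ∥ FB]
2. B_y = 4  [FE ∥ BA ∩ EA ∥ FB]
   → B = (-20, 4)
3. D_x = -12  [AC ∥ DF ∩ CF ∥ AD]
4. D_y = 20/3  [AC ∥ DF ∩ CF ∥ AD]
   → D = (-12, 20/3)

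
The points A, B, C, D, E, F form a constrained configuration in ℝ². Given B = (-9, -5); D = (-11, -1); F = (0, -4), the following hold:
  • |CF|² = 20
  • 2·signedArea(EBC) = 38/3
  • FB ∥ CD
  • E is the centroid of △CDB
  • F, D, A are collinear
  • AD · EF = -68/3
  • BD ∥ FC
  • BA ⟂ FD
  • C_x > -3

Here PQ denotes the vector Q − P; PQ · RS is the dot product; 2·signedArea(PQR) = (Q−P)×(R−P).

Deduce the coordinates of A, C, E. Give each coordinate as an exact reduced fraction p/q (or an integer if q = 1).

1. A_x = -528/65  [F, D, A are collinear ∩ BA ⟂ FD]
2. A_y = -116/65  [F, D, A are collinear ∩ BA ⟂ FD]
   → A = (-528/65, -116/65)
3. C_x = -2  [FB ∥ CD ∩ BD ∥ FC]
4. C_y = 0  [FB ∥ CD ∩ BD ∥ FC]
   → C = (-2, 0)
5. E_x = -22/3  [E is the centroid of △CDB]
6. E_y = -2  [E is the centroid of △CDB]
   → E = (-22/3, -2)

A = (-528/65, -116/65)
C = (-2, 0)
E = (-22/3, -2)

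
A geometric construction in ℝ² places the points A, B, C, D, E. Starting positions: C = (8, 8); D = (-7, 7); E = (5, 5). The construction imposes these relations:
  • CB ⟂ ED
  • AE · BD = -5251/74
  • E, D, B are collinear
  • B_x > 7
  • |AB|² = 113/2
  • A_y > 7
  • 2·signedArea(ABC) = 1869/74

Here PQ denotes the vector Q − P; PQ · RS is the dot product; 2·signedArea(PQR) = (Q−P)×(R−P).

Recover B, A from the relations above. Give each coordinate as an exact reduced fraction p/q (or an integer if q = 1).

1. B_x = 275/37  [E, D, B are collinear ∩ CB ⟂ ED]
2. B_y = 170/37  [E, D, B are collinear ∩ CB ⟂ ED]
   → B = (275/37, 170/37)
3. A_x = 1/2  [line -126/37·x + 21/37·y + -189/74 = 0 ∩ |AB|² = 113/2]
4. A_y = 15/2  [line -126/37·x + 21/37·y + -189/74 = 0 ∩ |AB|² = 113/2]
   → A = (1/2, 15/2)

A = (1/2, 15/2)
B = (275/37, 170/37)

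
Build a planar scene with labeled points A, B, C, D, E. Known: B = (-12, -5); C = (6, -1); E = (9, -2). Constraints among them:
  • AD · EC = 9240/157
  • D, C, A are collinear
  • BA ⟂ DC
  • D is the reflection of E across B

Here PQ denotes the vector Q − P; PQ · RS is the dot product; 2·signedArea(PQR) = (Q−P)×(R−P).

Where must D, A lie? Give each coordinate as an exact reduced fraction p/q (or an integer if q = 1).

A = (-1905/157, -668/157)
D = (-33, -8)

1. D_x = -33  [D is the reflection of E across B]
2. D_y = -8  [D is the reflection of E across B]
   → D = (-33, -8)
3. A_x = -1905/157  [D, C, A are collinear ∩ BA ⟂ DC]
4. A_y = -668/157  [D, C, A are collinear ∩ BA ⟂ DC]
   → A = (-1905/157, -668/157)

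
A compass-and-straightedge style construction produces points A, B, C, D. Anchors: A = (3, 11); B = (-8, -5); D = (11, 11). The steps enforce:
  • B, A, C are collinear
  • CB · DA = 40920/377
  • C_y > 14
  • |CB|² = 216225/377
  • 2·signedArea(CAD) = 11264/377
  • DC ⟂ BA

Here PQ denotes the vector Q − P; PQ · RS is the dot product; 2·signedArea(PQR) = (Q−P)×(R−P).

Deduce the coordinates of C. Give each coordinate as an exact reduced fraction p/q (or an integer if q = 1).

1. C_x = 2099/377  [B, A, C are collinear ∩ DC ⟂ BA]
2. C_y = 5555/377  [B, A, C are collinear ∩ DC ⟂ BA]
   → C = (2099/377, 5555/377)

C = (2099/377, 5555/377)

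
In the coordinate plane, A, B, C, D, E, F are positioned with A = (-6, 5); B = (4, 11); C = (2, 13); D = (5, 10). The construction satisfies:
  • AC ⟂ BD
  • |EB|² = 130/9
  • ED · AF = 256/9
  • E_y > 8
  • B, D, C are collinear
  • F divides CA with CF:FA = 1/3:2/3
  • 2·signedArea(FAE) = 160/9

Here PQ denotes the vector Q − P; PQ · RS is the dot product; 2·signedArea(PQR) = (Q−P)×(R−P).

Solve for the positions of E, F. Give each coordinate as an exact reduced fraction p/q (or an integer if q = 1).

E = (1, 26/3)
F = (-2/3, 31/3)

1. F_x = -2/3  [F divides CA with CF:FA = 1/3:2/3]
2. F_y = 31/3  [F divides CA with CF:FA = 1/3:2/3]
   → F = (-2/3, 31/3)
3. E_x = 1  [ED · AF = 256/9 ∩ 2·signedArea(FAE) = 160/9]
4. E_y = 26/3  [ED · AF = 256/9 ∩ 2·signedArea(FAE) = 160/9]
   → E = (1, 26/3)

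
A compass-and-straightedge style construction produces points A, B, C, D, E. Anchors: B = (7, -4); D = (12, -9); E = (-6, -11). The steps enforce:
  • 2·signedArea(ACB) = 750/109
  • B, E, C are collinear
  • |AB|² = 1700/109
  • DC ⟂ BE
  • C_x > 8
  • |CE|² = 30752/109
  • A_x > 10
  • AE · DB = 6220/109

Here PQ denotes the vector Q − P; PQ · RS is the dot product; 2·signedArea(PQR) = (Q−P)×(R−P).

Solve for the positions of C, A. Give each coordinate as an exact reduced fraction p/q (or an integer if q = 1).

1. C_x = 958/109  [B, E, C are collinear ∩ DC ⟂ BE]
2. C_y = -331/109  [B, E, C are collinear ∩ DC ⟂ BE]
   → C = (958/109, -331/109)
3. A_x = 1133/109  [2·signedArea(ACB) = 750/109 ∩ AE · DB = 6220/109]
4. A_y = -656/109  [2·signedArea(ACB) = 750/109 ∩ AE · DB = 6220/109]
   → A = (1133/109, -656/109)

A = (1133/109, -656/109)
C = (958/109, -331/109)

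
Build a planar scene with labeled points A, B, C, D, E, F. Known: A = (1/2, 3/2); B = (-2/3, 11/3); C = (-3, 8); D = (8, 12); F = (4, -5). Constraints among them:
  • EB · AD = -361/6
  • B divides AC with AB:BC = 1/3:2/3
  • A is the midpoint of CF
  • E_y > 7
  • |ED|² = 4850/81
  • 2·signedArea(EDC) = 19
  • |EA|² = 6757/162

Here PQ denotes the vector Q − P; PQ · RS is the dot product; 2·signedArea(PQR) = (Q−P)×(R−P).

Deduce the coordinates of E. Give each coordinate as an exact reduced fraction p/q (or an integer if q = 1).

E = (13/9, 71/9)

1. E_x = 13/9  [2·signedArea(EDC) = 19 ∩ EB · AD = -361/6]
2. E_y = 71/9  [2·signedArea(EDC) = 19 ∩ EB · AD = -361/6]
   → E = (13/9, 71/9)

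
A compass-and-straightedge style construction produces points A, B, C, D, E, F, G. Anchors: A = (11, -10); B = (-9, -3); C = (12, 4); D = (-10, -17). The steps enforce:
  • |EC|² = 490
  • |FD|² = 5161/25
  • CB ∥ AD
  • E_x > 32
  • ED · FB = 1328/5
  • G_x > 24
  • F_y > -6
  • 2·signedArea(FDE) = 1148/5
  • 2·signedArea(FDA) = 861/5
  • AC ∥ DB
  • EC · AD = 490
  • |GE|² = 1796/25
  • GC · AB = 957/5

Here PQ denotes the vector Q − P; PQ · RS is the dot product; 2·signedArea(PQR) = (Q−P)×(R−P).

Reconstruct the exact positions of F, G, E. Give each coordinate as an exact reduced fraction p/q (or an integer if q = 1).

E = (33, 11)
F = (-1, -29/5)
G = (25, 69/5)

1. F_x = -1  [line -7·x + 21·y + 574/5 = 0 ∩ |FD|² = 5161/25]
2. F_y = -29/5  [line -7·x + 21·y + 574/5 = 0 ∩ |FD|² = 5161/25]
   → F = (-1, -29/5)
3. E_x = 33  [EC · AD = 490 ∩ 2·signedArea(FDE) = 1148/5]
4. E_y = 11  [EC · AD = 490 ∩ 2·signedArea(FDE) = 1148/5]
   → E = (33, 11)
5. G_x = 25  [line 20·x + -7·y + -2017/5 = 0 ∩ |GE|² = 1796/25]
6. G_y = 69/5  [line 20·x + -7·y + -2017/5 = 0 ∩ |GE|² = 1796/25]
   → G = (25, 69/5)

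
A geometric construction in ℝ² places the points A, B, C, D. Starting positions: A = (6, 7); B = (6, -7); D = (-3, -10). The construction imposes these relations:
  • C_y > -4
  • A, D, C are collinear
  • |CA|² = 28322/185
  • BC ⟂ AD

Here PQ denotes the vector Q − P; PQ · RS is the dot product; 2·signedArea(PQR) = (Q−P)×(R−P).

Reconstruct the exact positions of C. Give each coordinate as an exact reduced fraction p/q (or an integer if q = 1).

C = (39/185, -728/185)

1. C_x = 39/185  [A, D, C are collinear ∩ BC ⟂ AD]
2. C_y = -728/185  [A, D, C are collinear ∩ BC ⟂ AD]
   → C = (39/185, -728/185)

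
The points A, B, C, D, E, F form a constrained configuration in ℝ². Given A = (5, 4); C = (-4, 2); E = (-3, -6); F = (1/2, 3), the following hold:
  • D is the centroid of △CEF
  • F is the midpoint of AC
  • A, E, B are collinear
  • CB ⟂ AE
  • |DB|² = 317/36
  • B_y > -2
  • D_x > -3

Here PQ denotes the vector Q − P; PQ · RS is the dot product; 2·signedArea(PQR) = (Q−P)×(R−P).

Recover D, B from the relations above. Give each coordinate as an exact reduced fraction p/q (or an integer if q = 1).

B = (21/41, -66/41)
D = (-13/6, -1/3)

1. D_x = -13/6  [D is the centroid of △CEF]
2. D_y = -1/3  [D is the centroid of △CEF]
   → D = (-13/6, -1/3)
3. B_x = 21/41  [A, E, B are collinear ∩ CB ⟂ AE]
4. B_y = -66/41  [A, E, B are collinear ∩ CB ⟂ AE]
   → B = (21/41, -66/41)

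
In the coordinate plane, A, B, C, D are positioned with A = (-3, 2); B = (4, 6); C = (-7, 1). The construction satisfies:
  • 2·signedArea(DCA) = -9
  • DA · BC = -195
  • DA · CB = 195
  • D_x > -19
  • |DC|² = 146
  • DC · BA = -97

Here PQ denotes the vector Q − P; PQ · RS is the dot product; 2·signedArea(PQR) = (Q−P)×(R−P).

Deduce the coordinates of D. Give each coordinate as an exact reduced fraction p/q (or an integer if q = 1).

1. D_x = -18  [DA · BC = -195 ∩ 2·signedArea(DCA) = -9]
2. D_y = -4  [DA · BC = -195 ∩ 2·signedArea(DCA) = -9]
   → D = (-18, -4)

D = (-18, -4)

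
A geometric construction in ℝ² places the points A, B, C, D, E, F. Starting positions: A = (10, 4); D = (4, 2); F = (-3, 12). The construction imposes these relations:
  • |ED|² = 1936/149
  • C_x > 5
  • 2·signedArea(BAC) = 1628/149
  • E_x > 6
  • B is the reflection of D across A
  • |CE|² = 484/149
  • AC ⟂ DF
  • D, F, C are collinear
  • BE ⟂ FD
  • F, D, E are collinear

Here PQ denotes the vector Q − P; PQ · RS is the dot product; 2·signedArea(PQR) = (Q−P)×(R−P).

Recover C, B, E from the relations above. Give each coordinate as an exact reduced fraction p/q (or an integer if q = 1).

B = (16, 6)
C = (750/149, 78/149)
E = (904/149, -142/149)

1. C_x = 750/149  [D, F, C are collinear ∩ AC ⟂ DF]
2. C_y = 78/149  [D, F, C are collinear ∩ AC ⟂ DF]
   → C = (750/149, 78/149)
3. B_x = 16  [B is the reflection of D across A]
4. B_y = 6  [B is the reflection of D across A]
   → B = (16, 6)
5. E_x = 904/149  [F, D, E are collinear ∩ BE ⟂ FD]
6. E_y = -142/149  [F, D, E are collinear ∩ BE ⟂ FD]
   → E = (904/149, -142/149)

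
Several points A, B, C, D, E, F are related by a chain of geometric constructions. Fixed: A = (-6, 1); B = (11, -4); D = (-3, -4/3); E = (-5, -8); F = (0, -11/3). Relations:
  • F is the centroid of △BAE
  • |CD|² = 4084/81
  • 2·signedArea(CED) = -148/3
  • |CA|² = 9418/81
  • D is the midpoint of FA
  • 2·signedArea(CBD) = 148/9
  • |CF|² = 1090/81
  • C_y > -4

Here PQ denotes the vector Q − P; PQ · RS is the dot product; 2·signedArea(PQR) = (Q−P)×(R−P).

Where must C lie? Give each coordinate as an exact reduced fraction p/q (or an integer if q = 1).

C = (11/3, -34/9)

1. C_x = 11/3  [2·signedArea(CBD) = 148/9 ∩ 2·signedArea(CED) = -148/3]
2. C_y = -34/9  [2·signedArea(CBD) = 148/9 ∩ 2·signedArea(CED) = -148/3]
   → C = (11/3, -34/9)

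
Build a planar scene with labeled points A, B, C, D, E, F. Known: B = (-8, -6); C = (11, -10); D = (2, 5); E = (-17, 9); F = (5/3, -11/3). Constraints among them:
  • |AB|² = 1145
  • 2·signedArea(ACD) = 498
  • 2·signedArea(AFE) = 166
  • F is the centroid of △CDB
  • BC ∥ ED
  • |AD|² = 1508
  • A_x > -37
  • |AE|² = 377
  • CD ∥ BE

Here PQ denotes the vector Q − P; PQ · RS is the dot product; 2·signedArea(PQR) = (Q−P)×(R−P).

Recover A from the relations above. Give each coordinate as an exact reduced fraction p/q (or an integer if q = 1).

1. A_x = -36  [2·signedArea(AFE) = 166 ∩ 2·signedArea(ACD) = 498]
2. A_y = 13  [2·signedArea(AFE) = 166 ∩ 2·signedArea(ACD) = 498]
   → A = (-36, 13)

A = (-36, 13)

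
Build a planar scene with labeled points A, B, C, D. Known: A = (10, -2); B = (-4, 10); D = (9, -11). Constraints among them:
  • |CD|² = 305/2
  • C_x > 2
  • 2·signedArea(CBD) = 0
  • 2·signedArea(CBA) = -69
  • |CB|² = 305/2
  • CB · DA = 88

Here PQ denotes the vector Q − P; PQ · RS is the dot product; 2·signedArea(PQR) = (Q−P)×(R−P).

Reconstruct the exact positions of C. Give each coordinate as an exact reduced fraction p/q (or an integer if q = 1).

C = (5/2, -1/2)

1. C_x = 5/2  [2·signedArea(CBD) = 0 ∩ CB · DA = 88]
2. C_y = -1/2  [2·signedArea(CBD) = 0 ∩ CB · DA = 88]
   → C = (5/2, -1/2)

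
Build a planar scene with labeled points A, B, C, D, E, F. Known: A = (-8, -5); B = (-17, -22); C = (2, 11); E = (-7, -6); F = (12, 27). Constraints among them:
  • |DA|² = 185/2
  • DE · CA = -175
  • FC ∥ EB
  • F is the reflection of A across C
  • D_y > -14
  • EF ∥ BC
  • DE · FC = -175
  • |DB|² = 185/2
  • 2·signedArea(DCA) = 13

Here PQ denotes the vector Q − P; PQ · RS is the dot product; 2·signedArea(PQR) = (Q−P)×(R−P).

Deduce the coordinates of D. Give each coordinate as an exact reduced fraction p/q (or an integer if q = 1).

1. D_x = -25/2  [DE · CA = -175 ∩ 2·signedArea(DCA) = 13]
2. D_y = -27/2  [DE · CA = -175 ∩ 2·signedArea(DCA) = 13]
   → D = (-25/2, -27/2)

D = (-25/2, -27/2)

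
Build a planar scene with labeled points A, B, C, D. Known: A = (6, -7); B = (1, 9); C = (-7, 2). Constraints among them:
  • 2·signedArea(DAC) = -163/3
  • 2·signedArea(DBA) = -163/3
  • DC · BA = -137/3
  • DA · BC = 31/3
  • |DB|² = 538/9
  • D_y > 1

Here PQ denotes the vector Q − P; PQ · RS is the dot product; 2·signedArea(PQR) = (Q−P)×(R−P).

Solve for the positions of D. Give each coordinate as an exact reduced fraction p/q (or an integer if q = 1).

1. D_x = 0  [2·signedArea(DBA) = -163/3 ∩ DC · BA = -137/3]
2. D_y = 4/3  [2·signedArea(DBA) = -163/3 ∩ DC · BA = -137/3]
   → D = (0, 4/3)

D = (0, 4/3)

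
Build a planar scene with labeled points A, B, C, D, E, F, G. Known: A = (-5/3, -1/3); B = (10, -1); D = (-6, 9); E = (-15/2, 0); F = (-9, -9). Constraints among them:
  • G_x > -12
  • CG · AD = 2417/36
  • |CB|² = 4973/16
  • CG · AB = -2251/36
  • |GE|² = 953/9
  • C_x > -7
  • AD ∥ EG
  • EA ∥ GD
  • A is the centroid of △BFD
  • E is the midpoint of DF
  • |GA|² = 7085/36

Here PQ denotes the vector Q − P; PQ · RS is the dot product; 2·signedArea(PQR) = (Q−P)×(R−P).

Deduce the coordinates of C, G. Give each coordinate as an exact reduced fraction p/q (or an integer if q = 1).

1. G_x = -71/6  [EA ∥ GD ∩ AD ∥ EG]
2. G_y = 28/3  [EA ∥ GD ∩ AD ∥ EG]
   → G = (-71/6, 28/3)
3. C_x = -27/4  [CG · AB = -2251/36 ∩ CG · AD = 2417/36]
4. C_y = 9/2  [CG · AB = -2251/36 ∩ CG · AD = 2417/36]
   → C = (-27/4, 9/2)

C = (-27/4, 9/2)
G = (-71/6, 28/3)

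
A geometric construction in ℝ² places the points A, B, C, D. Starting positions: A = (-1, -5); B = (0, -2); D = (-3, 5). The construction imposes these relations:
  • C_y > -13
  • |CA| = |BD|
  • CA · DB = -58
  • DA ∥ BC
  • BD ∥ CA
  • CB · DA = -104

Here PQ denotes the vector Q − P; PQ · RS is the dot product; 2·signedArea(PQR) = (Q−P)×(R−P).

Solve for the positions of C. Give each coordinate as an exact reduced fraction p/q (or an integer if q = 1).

1. C_x = 2  [BD ∥ CA ∩ DA ∥ BC]
2. C_y = -12  [BD ∥ CA ∩ DA ∥ BC]
   → C = (2, -12)

C = (2, -12)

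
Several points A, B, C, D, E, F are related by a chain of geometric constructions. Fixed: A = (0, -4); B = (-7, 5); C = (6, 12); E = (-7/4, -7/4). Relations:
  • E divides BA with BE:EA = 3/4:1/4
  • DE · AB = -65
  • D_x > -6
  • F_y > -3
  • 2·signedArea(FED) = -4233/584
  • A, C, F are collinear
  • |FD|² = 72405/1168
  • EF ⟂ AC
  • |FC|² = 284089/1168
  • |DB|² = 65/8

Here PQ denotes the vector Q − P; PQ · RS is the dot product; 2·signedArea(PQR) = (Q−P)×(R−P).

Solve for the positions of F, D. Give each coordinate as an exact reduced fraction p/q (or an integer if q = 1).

1. F_x = 153/292  [A, C, F are collinear ∩ EF ⟂ AC]
2. F_y = -190/73  [A, C, F are collinear ∩ EF ⟂ AC]
   → F = (153/292, -190/73)
3. D_x = -21/4  [DE · AB = -65 ∩ 2·signedArea(FED) = -4233/584]
4. D_y = 11/4  [DE · AB = -65 ∩ 2·signedArea(FED) = -4233/584]
   → D = (-21/4, 11/4)

D = (-21/4, 11/4)
F = (153/292, -190/73)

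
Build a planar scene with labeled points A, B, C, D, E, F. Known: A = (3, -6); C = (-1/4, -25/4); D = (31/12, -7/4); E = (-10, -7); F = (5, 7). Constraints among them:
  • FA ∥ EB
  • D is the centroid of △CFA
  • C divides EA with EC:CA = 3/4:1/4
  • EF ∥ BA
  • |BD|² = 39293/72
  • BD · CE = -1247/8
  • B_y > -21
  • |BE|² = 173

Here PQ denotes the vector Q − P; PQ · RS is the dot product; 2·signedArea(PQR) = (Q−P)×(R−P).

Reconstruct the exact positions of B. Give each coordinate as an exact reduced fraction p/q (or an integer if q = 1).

1. B_x = -12  [EF ∥ BA ∩ FA ∥ EB]
2. B_y = -20  [EF ∥ BA ∩ FA ∥ EB]
   → B = (-12, -20)

B = (-12, -20)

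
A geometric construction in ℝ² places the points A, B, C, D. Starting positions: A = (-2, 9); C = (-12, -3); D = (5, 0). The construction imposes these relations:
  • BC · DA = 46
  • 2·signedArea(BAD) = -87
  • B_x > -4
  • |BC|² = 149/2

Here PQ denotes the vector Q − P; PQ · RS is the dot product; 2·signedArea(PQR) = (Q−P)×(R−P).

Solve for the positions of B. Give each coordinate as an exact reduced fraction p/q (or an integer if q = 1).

B = (-7/2, -3/2)

1. B_x = -7/2  [2·signedArea(BAD) = -87 ∩ BC · DA = 46]
2. B_y = -3/2  [2·signedArea(BAD) = -87 ∩ BC · DA = 46]
   → B = (-7/2, -3/2)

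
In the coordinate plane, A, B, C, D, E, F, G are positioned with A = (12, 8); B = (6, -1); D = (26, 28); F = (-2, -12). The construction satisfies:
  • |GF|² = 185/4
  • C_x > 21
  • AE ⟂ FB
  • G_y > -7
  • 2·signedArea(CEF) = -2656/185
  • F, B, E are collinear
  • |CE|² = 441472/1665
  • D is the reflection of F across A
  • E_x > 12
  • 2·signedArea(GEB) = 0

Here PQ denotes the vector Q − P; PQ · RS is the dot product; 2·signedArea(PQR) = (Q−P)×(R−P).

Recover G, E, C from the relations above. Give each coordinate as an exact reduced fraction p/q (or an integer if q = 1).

C = (11906/555, 11792/555)
E = (2286/185, 1432/185)
G = (2, -13/2)

1. E_x = 2286/185  [F, B, E are collinear ∩ AE ⟂ FB]
2. E_y = 1432/185  [F, B, E are collinear ∩ AE ⟂ FB]
   → E = (2286/185, 1432/185)
3. C_x = 11906/555  [line 3652/185·x + -2656/185·y + -21912/185 = 0 ∩ |CE|² = 441472/1665]
4. C_y = 11792/555  [line 3652/185·x + -2656/185·y + -21912/185 = 0 ∩ |CE|² = 441472/1665]
   → C = (11906/555, 11792/555)
5. G_x = 2  [line 1617/185·x + -1176/185·y + -294/5 = 0 ∩ |GF|² = 185/4]
6. G_y = -13/2  [line 1617/185·x + -1176/185·y + -294/5 = 0 ∩ |GF|² = 185/4]
   → G = (2, -13/2)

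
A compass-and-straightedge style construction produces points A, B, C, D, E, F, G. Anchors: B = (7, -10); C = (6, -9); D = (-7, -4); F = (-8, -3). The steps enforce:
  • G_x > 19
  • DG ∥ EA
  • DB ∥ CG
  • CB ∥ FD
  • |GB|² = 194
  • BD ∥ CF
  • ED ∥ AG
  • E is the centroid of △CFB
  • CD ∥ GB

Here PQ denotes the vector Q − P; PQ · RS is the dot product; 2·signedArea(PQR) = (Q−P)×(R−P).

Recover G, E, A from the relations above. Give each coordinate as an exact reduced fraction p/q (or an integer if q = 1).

A = (86/3, -55/3)
E = (5/3, -22/3)
G = (20, -15)

1. G_x = 20  [CD ∥ GB ∩ DB ∥ CG]
2. G_y = -15  [CD ∥ GB ∩ DB ∥ CG]
   → G = (20, -15)
3. E_x = 5/3  [E is the centroid of △CFB]
4. E_y = -22/3  [E is the centroid of △CFB]
   → E = (5/3, -22/3)
5. A_x = 86/3  [ED ∥ AG ∩ DG ∥ EA]
6. A_y = -55/3  [ED ∥ AG ∩ DG ∥ EA]
   → A = (86/3, -55/3)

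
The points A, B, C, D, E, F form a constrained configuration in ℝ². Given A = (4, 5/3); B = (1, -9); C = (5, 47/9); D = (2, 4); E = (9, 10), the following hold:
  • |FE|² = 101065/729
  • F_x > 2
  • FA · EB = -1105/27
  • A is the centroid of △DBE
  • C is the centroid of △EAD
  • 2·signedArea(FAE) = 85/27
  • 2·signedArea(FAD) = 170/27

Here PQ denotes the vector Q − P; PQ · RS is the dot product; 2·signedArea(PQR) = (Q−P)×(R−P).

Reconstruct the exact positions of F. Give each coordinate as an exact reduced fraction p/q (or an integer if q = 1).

F = (8/3, 2/27)

1. F_x = 8/3  [2·signedArea(FAE) = 85/27 ∩ 2·signedArea(FAD) = 170/27]
2. F_y = 2/27  [2·signedArea(FAE) = 85/27 ∩ 2·signedArea(FAD) = 170/27]
   → F = (8/3, 2/27)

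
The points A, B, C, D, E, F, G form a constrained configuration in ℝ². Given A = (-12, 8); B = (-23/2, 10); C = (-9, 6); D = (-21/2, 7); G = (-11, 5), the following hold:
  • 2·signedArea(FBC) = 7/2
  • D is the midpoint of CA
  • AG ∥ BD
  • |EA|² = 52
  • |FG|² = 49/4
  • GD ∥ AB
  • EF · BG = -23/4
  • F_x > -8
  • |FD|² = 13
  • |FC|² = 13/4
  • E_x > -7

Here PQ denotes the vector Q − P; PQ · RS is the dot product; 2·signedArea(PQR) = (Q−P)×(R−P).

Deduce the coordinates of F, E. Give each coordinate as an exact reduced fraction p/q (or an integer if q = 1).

1. F_x = -15/2  [line 4·x + 5/2·y + 35/2 = 0 ∩ |FC|² = 13/4]
2. F_y = 5  [line 4·x + 5/2·y + 35/2 = 0 ∩ |FC|² = 13/4]
   → F = (-15/2, 5)
3. E_x = -6  [line -1/2·x + 5·y + -23 = 0 ∩ |EA|² = 52]
4. E_y = 4  [line -1/2·x + 5·y + -23 = 0 ∩ |EA|² = 52]
   → E = (-6, 4)

E = (-6, 4)
F = (-15/2, 5)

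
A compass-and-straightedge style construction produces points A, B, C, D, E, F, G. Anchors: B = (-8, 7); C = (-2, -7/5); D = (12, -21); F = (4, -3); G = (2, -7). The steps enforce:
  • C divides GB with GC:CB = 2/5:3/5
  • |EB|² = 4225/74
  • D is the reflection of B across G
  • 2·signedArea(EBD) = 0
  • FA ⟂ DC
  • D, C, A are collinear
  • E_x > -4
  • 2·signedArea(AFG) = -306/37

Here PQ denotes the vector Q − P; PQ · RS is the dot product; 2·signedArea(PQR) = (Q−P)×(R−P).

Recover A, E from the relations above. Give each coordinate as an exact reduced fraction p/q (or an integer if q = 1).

A = (29/37, -196/37)
E = (-267/74, 63/74)

1. A_x = 29/37  [D, C, A are collinear ∩ FA ⟂ DC]
2. A_y = -196/37  [D, C, A are collinear ∩ FA ⟂ DC]
   → A = (29/37, -196/37)
3. E_x = -267/74  [line 28·x + 20·y + 84 = 0 ∩ |EB|² = 4225/74]
4. E_y = 63/74  [line 28·x + 20·y + 84 = 0 ∩ |EB|² = 4225/74]
   → E = (-267/74, 63/74)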